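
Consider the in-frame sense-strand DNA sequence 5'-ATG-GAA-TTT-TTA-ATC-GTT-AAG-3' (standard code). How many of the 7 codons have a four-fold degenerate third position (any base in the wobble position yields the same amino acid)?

1

Codon 1 ATG (Met): third position 1-fold.
Codon 2 GAA (Glu): third position 2-fold.
Codon 3 TTT (Phe): third position 2-fold.
Codon 4 TTA (Leu): third position 2-fold.
Codon 5 ATC (Ile): third position 3-fold.
Codon 6 GTT (Val): third position 4-fold.
Codon 7 AAG (Lys): third position 2-fold.
Four-fold degenerate third positions: 1.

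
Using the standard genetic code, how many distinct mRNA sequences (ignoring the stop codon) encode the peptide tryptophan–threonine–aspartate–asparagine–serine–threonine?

Trp: 1 codon.
Thr: 4 codons.
Asp: 2 codons.
Asn: 2 codons.
Ser: 6 codons.
Thr: 4 codons.
1 × 4 × 2 × 2 × 6 × 4 = 384.

384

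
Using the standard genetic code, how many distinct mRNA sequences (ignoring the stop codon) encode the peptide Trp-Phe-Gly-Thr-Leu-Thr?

Trp: 1 codon.
Phe: 2 codons.
Gly: 4 codons.
Thr: 4 codons.
Leu: 6 codons.
Thr: 4 codons.
1 × 2 × 4 × 4 × 6 × 4 = 768.

768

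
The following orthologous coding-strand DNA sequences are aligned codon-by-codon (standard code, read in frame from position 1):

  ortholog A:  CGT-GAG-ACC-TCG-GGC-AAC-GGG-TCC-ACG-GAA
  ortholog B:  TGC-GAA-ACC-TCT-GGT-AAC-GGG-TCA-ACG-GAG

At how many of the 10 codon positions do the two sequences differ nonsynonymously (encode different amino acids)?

1

Codon 1: CGT Arg / TGC Cys — nonsynonymous.
Codon 2: GAG Glu / GAA Glu — synonymous.
Codon 3: ACC Thr / ACC Thr — identical.
Codon 4: TCG Ser / TCT Ser — synonymous.
Codon 5: GGC Gly / GGT Gly — synonymous.
Codon 6: AAC Asn / AAC Asn — identical.
Codon 7: GGG Gly / GGG Gly — identical.
Codon 8: TCC Ser / TCA Ser — synonymous.
Codon 9: ACG Thr / ACG Thr — identical.
Codon 10: GAA Glu / GAG Glu — synonymous.
Nonsynonymous differences: 1.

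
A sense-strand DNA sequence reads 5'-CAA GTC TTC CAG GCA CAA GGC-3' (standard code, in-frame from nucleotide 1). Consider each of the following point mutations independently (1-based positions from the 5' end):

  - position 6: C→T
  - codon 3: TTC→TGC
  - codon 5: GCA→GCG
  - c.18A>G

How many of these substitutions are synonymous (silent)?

Codon 2: GTC (Val) → GTT (Val) — synonymous.
Codon 3: TTC (Phe) → TGC (Cys) — missense.
Codon 5: GCA (Ala) → GCG (Ala) — synonymous.
Codon 6: CAA (Gln) → CAG (Gln) — synonymous.
Synonymous: 3 of 4.

3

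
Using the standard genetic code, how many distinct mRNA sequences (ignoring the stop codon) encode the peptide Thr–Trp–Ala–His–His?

64

Thr: 4 codons.
Trp: 1 codon.
Ala: 4 codons.
His: 2 codons.
His: 2 codons.
4 × 1 × 4 × 2 × 2 = 64.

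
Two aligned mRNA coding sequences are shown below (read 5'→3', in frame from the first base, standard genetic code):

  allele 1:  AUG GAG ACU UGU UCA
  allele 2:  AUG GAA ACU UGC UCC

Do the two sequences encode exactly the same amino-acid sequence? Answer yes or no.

yes

Codon 1: AUG Met / AUG Met — identical.
Codon 2: GAG Glu / GAA Glu — synonymous.
Codon 3: ACU Thr / ACU Thr — identical.
Codon 4: UGU Cys / UGC Cys — synonymous.
Codon 5: UCA Ser / UCC Ser — synonymous.
Nonsynonymous differences: 0 → same protein.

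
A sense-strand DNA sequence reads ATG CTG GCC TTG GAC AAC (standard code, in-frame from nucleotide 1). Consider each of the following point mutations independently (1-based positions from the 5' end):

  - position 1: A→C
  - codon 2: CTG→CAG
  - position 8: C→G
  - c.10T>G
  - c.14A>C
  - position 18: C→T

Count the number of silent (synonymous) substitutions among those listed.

1

Codon 1: ATG (Met) → CTG (Leu) — missense.
Codon 2: CTG (Leu) → CAG (Gln) — missense.
Codon 3: GCC (Ala) → GGC (Gly) — missense.
Codon 4: TTG (Leu) → GTG (Val) — missense.
Codon 5: GAC (Asp) → GCC (Ala) — missense.
Codon 6: AAC (Asn) → AAT (Asn) — synonymous.
Synonymous: 1 of 6.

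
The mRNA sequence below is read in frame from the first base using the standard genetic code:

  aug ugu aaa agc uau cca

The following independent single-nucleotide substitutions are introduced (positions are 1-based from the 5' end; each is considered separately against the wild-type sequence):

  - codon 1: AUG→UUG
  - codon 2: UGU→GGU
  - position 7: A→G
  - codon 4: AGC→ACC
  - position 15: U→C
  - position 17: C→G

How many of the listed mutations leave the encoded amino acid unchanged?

Codon 1: AUG (Met) → UUG (Leu) — missense.
Codon 2: UGU (Cys) → GGU (Gly) — missense.
Codon 3: AAA (Lys) → GAA (Glu) — missense.
Codon 4: AGC (Ser) → ACC (Thr) — missense.
Codon 5: UAU (Tyr) → UAC (Tyr) — synonymous.
Codon 6: CCA (Pro) → CGA (Arg) — missense.
Synonymous: 1 of 6.

1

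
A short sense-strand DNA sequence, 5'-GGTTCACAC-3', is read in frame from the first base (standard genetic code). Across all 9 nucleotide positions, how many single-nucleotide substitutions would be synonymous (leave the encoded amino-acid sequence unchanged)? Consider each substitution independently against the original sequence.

Codon 1 (GGT, Gly): 3 synonymous substitutions.
Codon 2 (TCA, Ser): 3 synonymous substitutions.
Codon 3 (CAC, His): 1 synonymous substitution.
Total: 3 + 3 + 1 = 7.

7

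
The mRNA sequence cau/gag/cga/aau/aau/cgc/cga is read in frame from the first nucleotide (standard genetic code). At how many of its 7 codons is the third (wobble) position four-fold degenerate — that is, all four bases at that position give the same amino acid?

3

Codon 1 CAU (His): third position 2-fold.
Codon 2 GAG (Glu): third position 2-fold.
Codon 3 CGA (Arg): third position 4-fold.
Codon 4 AAU (Asn): third position 2-fold.
Codon 5 AAU (Asn): third position 2-fold.
Codon 6 CGC (Arg): third position 4-fold.
Codon 7 CGA (Arg): third position 4-fold.
Four-fold degenerate third positions: 3.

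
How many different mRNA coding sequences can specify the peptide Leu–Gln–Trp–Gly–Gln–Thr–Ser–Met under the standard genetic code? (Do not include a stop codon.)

Leu: 6 codons.
Gln: 2 codons.
Trp: 1 codon.
Gly: 4 codons.
Gln: 2 codons.
Thr: 4 codons.
Ser: 6 codons.
Met: 1 codon.
6 × 2 × 1 × 4 × 2 × 4 × 6 × 1 = 2304.

2304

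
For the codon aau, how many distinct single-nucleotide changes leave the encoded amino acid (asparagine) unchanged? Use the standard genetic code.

Position 1: none → 0 synonymous.
Position 2: none → 0 synonymous.
Position 3: AAC → 1 synonymous.
Total: 0 + 0 + 1 = 1.

1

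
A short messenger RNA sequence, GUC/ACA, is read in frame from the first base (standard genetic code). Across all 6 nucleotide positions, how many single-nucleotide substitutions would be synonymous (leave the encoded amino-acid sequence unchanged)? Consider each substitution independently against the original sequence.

Codon 1 (GUC, Val): 3 synonymous substitutions.
Codon 2 (ACA, Thr): 3 synonymous substitutions.
Total: 3 + 3 = 6.

6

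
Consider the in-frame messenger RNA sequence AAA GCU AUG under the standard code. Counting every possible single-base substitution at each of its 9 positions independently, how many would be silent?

4

Codon 1 (AAA, Lys): 1 synonymous substitution.
Codon 2 (GCU, Ala): 3 synonymous substitutions.
Codon 3 (AUG, Met): 0 synonymous substitutions.
Total: 1 + 3 + 0 = 4.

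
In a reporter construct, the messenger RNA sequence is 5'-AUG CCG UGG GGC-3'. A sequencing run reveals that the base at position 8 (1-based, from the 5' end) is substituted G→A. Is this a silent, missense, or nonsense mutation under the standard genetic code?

nonsense

Position 8 falls in codon 3: UGG → Trp.
After the substitution the codon is UAG → Stop.
The new codon is a stop codon, so this is a nonsense mutation.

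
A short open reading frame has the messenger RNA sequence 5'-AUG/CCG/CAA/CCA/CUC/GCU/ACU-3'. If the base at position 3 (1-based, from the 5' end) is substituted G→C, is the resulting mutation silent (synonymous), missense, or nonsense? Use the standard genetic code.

Position 3 falls in codon 1: AUG → Met.
After the substitution the codon is AUC → Ile.
Met ≠ Ile, so this is a missense mutation.

missense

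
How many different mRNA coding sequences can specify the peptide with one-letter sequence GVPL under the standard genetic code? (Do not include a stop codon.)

Gly: 4 codons.
Val: 4 codons.
Pro: 4 codons.
Leu: 6 codons.
4 × 4 × 4 × 6 = 384.

384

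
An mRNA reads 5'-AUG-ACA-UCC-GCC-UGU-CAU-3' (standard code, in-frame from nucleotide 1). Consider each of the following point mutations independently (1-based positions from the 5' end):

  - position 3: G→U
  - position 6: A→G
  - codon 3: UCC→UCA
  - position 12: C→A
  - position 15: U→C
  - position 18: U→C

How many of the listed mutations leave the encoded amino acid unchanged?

Codon 1: AUG (Met) → AUU (Ile) — missense.
Codon 2: ACA (Thr) → ACG (Thr) — synonymous.
Codon 3: UCC (Ser) → UCA (Ser) — synonymous.
Codon 4: GCC (Ala) → GCA (Ala) — synonymous.
Codon 5: UGU (Cys) → UGC (Cys) — synonymous.
Codon 6: CAU (His) → CAC (His) — synonymous.
Synonymous: 5 of 6.

5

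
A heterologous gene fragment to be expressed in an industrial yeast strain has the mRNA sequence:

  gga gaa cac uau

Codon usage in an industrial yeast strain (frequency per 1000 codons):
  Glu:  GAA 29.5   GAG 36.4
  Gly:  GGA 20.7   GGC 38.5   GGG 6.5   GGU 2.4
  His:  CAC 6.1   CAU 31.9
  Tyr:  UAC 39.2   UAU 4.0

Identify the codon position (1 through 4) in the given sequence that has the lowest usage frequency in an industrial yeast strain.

Codon 1 GGA (Gly): 20.7 per 1000.
Codon 2 GAA (Glu): 29.5 per 1000.
Codon 3 CAC (His): 6.1 per 1000.
Codon 4 UAU (Tyr): 4.0 per 1000.
Lowest frequency is 4.0 at codon 4.

4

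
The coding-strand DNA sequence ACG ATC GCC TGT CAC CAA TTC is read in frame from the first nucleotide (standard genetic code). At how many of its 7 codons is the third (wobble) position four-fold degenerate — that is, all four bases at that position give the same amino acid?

2

Codon 1 ACG (Thr): third position 4-fold.
Codon 2 ATC (Ile): third position 3-fold.
Codon 3 GCC (Ala): third position 4-fold.
Codon 4 TGT (Cys): third position 2-fold.
Codon 5 CAC (His): third position 2-fold.
Codon 6 CAA (Gln): third position 2-fold.
Codon 7 TTC (Phe): third position 2-fold.
Four-fold degenerate third positions: 2.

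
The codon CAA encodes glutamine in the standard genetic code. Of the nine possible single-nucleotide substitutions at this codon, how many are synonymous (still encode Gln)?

Position 1: none → 0 synonymous.
Position 2: none → 0 synonymous.
Position 3: CAG → 1 synonymous.
Total: 0 + 0 + 1 = 1.

1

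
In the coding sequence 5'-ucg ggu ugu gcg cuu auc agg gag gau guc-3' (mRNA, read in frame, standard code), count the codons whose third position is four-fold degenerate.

Codon 1 UCG (Ser): third position 4-fold.
Codon 2 GGU (Gly): third position 4-fold.
Codon 3 UGU (Cys): third position 2-fold.
Codon 4 GCG (Ala): third position 4-fold.
Codon 5 CUU (Leu): third position 4-fold.
Codon 6 AUC (Ile): third position 3-fold.
Codon 7 AGG (Arg): third position 2-fold.
Codon 8 GAG (Glu): third position 2-fold.
Codon 9 GAU (Asp): third position 2-fold.
Codon 10 GUC (Val): third position 4-fold.
Four-fold degenerate third positions: 5.

5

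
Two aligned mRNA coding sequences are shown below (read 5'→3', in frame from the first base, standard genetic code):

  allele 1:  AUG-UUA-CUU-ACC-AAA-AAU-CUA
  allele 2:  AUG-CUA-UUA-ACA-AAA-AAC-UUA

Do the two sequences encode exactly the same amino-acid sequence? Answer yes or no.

yes

Codon 1: AUG Met / AUG Met — identical.
Codon 2: UUA Leu / CUA Leu — synonymous.
Codon 3: CUU Leu / UUA Leu — synonymous.
Codon 4: ACC Thr / ACA Thr — synonymous.
Codon 5: AAA Lys / AAA Lys — identical.
Codon 6: AAU Asn / AAC Asn — synonymous.
Codon 7: CUA Leu / UUA Leu — synonymous.
Nonsynonymous differences: 0 → same protein.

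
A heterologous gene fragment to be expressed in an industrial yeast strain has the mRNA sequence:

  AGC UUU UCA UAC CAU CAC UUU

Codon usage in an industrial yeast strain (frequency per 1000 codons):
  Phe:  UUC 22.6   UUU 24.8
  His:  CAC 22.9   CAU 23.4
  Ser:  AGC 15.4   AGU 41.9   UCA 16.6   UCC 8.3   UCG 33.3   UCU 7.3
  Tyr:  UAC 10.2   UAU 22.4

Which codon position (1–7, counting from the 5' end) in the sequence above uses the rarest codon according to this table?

4

Codon 1 AGC (Ser): 15.4 per 1000.
Codon 2 UUU (Phe): 24.8 per 1000.
Codon 3 UCA (Ser): 16.6 per 1000.
Codon 4 UAC (Tyr): 10.2 per 1000.
Codon 5 CAU (His): 23.4 per 1000.
Codon 6 CAC (His): 22.9 per 1000.
Codon 7 UUU (Phe): 24.8 per 1000.
Lowest frequency is 10.2 at codon 4.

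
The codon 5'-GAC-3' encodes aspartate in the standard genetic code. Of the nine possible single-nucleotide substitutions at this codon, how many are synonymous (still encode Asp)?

Position 1: none → 0 synonymous.
Position 2: none → 0 synonymous.
Position 3: GAU → 1 synonymous.
Total: 0 + 0 + 1 = 1.

1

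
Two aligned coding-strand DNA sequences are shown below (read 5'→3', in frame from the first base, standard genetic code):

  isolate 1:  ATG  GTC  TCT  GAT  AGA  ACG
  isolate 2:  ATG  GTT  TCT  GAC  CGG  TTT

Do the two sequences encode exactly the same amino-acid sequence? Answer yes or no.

Codon 1: ATG Met / ATG Met — identical.
Codon 2: GTC Val / GTT Val — synonymous.
Codon 3: TCT Ser / TCT Ser — identical.
Codon 4: GAT Asp / GAC Asp — synonymous.
Codon 5: AGA Arg / CGG Arg — synonymous.
Codon 6: ACG Thr / TTT Phe — nonsynonymous.
Nonsynonymous differences: 1 → different protein.

no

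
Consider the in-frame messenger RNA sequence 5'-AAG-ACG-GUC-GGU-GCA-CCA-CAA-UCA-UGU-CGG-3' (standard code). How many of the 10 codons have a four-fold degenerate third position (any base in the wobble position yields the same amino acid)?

Codon 1 AAG (Lys): third position 2-fold.
Codon 2 ACG (Thr): third position 4-fold.
Codon 3 GUC (Val): third position 4-fold.
Codon 4 GGU (Gly): third position 4-fold.
Codon 5 GCA (Ala): third position 4-fold.
Codon 6 CCA (Pro): third position 4-fold.
Codon 7 CAA (Gln): third position 2-fold.
Codon 8 UCA (Ser): third position 4-fold.
Codon 9 UGU (Cys): third position 2-fold.
Codon 10 CGG (Arg): third position 4-fold.
Four-fold degenerate third positions: 7.

7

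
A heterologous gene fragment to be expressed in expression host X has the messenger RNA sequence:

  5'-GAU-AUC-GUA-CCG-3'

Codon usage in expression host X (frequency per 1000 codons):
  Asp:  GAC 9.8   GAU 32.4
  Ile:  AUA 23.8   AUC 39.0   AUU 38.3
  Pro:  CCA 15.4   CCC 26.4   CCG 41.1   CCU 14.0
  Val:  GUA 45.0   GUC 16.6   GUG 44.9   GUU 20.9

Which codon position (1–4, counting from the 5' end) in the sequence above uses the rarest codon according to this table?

1

Codon 1 GAU (Asp): 32.4 per 1000.
Codon 2 AUC (Ile): 39.0 per 1000.
Codon 3 GUA (Val): 45.0 per 1000.
Codon 4 CCG (Pro): 41.1 per 1000.
Lowest frequency is 32.4 at codon 1.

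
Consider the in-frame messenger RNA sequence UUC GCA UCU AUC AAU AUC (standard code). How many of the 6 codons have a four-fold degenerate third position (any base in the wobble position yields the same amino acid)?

Codon 1 UUC (Phe): third position 2-fold.
Codon 2 GCA (Ala): third position 4-fold.
Codon 3 UCU (Ser): third position 4-fold.
Codon 4 AUC (Ile): third position 3-fold.
Codon 5 AAU (Asn): third position 2-fold.
Codon 6 AUC (Ile): third position 3-fold.
Four-fold degenerate third positions: 2.

2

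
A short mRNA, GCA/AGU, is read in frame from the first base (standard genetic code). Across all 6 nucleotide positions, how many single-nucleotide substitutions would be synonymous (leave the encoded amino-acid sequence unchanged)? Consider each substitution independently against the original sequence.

Codon 1 (GCA, Ala): 3 synonymous substitutions.
Codon 2 (AGU, Ser): 1 synonymous substitution.
Total: 3 + 1 = 4.

4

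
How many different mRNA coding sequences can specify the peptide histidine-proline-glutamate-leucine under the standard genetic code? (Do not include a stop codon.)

His: 2 codons.
Pro: 4 codons.
Glu: 2 codons.
Leu: 6 codons.
2 × 4 × 2 × 6 = 96.

96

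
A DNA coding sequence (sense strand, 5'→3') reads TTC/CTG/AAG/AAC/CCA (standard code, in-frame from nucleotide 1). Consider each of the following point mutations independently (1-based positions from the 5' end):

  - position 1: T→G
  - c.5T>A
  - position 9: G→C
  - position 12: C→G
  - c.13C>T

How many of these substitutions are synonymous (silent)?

0

Codon 1: TTC (Phe) → GTC (Val) — missense.
Codon 2: CTG (Leu) → CAG (Gln) — missense.
Codon 3: AAG (Lys) → AAC (Asn) — missense.
Codon 4: AAC (Asn) → AAG (Lys) — missense.
Codon 5: CCA (Pro) → TCA (Ser) — missense.
Synonymous: 0 of 5.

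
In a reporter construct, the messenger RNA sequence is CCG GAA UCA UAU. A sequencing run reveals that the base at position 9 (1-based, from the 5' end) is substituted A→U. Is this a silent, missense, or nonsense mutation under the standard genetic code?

Position 9 falls in codon 3: UCA → Ser.
After the substitution the codon is UCU → Ser.
Both encode Ser, so the change is synonymous.

silent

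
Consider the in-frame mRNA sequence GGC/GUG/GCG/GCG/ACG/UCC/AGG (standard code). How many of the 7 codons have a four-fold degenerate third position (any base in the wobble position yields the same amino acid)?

Codon 1 GGC (Gly): third position 4-fold.
Codon 2 GUG (Val): third position 4-fold.
Codon 3 GCG (Ala): third position 4-fold.
Codon 4 GCG (Ala): third position 4-fold.
Codon 5 ACG (Thr): third position 4-fold.
Codon 6 UCC (Ser): third position 4-fold.
Codon 7 AGG (Arg): third position 2-fold.
Four-fold degenerate third positions: 6.

6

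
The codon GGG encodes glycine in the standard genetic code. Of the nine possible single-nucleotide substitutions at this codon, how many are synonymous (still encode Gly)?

3

Position 1: none → 0 synonymous.
Position 2: none → 0 synonymous.
Position 3: GGU, GGC, GGA → 3 synonymous.
Total: 0 + 0 + 3 = 3.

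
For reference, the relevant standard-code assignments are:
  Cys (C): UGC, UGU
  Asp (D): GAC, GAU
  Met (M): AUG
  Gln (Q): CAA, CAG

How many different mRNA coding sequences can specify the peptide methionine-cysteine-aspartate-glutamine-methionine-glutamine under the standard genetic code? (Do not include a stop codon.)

16

Met: 1 codon.
Cys: 2 codons.
Asp: 2 codons.
Gln: 2 codons.
Met: 1 codon.
Gln: 2 codons.
1 × 2 × 2 × 2 × 1 × 2 = 16.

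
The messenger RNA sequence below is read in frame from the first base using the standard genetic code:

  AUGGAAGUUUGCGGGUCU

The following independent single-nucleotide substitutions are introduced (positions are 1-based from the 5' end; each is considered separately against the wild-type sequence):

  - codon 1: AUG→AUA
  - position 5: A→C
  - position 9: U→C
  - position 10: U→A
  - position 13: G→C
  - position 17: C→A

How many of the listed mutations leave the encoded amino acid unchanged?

Codon 1: AUG (Met) → AUA (Ile) — missense.
Codon 2: GAA (Glu) → GCA (Ala) — missense.
Codon 3: GUU (Val) → GUC (Val) — synonymous.
Codon 4: UGC (Cys) → AGC (Ser) — missense.
Codon 5: GGG (Gly) → CGG (Arg) — missense.
Codon 6: UCU (Ser) → UAU (Tyr) — missense.
Synonymous: 1 of 6.

1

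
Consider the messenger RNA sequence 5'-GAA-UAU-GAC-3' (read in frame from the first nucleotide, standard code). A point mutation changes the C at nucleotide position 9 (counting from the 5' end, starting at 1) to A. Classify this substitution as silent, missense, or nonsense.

missense

Position 9 falls in codon 3: GAC → Asp.
After the substitution the codon is GAA → Glu.
Asp ≠ Glu, so this is a missense mutation.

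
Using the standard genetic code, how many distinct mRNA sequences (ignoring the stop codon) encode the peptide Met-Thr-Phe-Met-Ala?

Met: 1 codon.
Thr: 4 codons.
Phe: 2 codons.
Met: 1 codon.
Ala: 4 codons.
1 × 4 × 2 × 1 × 4 = 32.

32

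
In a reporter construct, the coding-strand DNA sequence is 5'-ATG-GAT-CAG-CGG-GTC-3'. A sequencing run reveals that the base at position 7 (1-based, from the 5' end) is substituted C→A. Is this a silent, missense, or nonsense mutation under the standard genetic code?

missense

Position 7 falls in codon 3: CAG → Gln.
After the substitution the codon is AAG → Lys.
Gln ≠ Lys, so this is a missense mutation.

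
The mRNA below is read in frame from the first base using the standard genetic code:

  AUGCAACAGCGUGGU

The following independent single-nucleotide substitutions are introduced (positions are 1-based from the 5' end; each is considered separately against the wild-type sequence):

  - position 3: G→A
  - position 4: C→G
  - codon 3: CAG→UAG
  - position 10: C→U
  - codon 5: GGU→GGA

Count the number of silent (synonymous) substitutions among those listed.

1

Codon 1: AUG (Met) → AUA (Ile) — missense.
Codon 2: CAA (Gln) → GAA (Glu) — missense.
Codon 3: CAG (Gln) → UAG (Stop) — nonsense.
Codon 4: CGU (Arg) → UGU (Cys) — missense.
Codon 5: GGU (Gly) → GGA (Gly) — synonymous.
Synonymous: 1 of 5.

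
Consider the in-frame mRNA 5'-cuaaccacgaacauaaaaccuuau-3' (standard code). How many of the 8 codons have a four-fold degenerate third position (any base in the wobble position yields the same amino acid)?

4

Codon 1 CUA (Leu): third position 4-fold.
Codon 2 ACC (Thr): third position 4-fold.
Codon 3 ACG (Thr): third position 4-fold.
Codon 4 AAC (Asn): third position 2-fold.
Codon 5 AUA (Ile): third position 3-fold.
Codon 6 AAA (Lys): third position 2-fold.
Codon 7 CCU (Pro): third position 4-fold.
Codon 8 UAU (Tyr): third position 2-fold.
Four-fold degenerate third positions: 4.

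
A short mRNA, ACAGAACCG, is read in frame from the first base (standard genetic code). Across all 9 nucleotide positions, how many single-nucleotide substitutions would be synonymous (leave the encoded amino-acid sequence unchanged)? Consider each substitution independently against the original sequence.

Codon 1 (ACA, Thr): 3 synonymous substitutions.
Codon 2 (GAA, Glu): 1 synonymous substitution.
Codon 3 (CCG, Pro): 3 synonymous substitutions.
Total: 3 + 1 + 3 = 7.

7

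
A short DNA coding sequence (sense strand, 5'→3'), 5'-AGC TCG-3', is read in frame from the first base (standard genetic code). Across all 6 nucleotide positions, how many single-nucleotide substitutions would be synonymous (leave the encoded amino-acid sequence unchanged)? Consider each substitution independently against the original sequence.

4

Codon 1 (AGC, Ser): 1 synonymous substitution.
Codon 2 (TCG, Ser): 3 synonymous substitutions.
Total: 1 + 3 = 4.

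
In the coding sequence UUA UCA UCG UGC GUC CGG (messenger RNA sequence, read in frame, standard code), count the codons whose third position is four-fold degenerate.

4

Codon 1 UUA (Leu): third position 2-fold.
Codon 2 UCA (Ser): third position 4-fold.
Codon 3 UCG (Ser): third position 4-fold.
Codon 4 UGC (Cys): third position 2-fold.
Codon 5 GUC (Val): third position 4-fold.
Codon 6 CGG (Arg): third position 4-fold.
Four-fold degenerate third positions: 4.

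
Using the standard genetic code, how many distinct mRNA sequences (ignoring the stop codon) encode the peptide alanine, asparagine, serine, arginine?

Ala: 4 codons.
Asn: 2 codons.
Ser: 6 codons.
Arg: 6 codons.
4 × 2 × 6 × 6 = 288.

288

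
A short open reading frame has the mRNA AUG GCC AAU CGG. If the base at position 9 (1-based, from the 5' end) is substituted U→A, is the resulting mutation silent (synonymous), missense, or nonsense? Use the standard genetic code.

Position 9 falls in codon 3: AAU → Asn.
After the substitution the codon is AAA → Lys.
Asn ≠ Lys, so this is a missense mutation.

missense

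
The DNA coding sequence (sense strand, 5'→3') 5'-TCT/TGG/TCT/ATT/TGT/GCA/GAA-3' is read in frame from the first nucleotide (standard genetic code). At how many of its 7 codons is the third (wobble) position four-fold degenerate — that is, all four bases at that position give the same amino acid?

3

Codon 1 TCT (Ser): third position 4-fold.
Codon 2 TGG (Trp): third position 1-fold.
Codon 3 TCT (Ser): third position 4-fold.
Codon 4 ATT (Ile): third position 3-fold.
Codon 5 TGT (Cys): third position 2-fold.
Codon 6 GCA (Ala): third position 4-fold.
Codon 7 GAA (Glu): third position 2-fold.
Four-fold degenerate third positions: 3.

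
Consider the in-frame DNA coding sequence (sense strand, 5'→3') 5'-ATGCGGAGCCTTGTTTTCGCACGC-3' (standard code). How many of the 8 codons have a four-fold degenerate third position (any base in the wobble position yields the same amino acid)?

5

Codon 1 ATG (Met): third position 1-fold.
Codon 2 CGG (Arg): third position 4-fold.
Codon 3 AGC (Ser): third position 2-fold.
Codon 4 CTT (Leu): third position 4-fold.
Codon 5 GTT (Val): third position 4-fold.
Codon 6 TTC (Phe): third position 2-fold.
Codon 7 GCA (Ala): third position 4-fold.
Codon 8 CGC (Arg): third position 4-fold.
Four-fold degenerate third positions: 5.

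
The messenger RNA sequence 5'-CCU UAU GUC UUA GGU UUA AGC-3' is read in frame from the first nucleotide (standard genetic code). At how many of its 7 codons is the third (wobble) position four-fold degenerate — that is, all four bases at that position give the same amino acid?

Codon 1 CCU (Pro): third position 4-fold.
Codon 2 UAU (Tyr): third position 2-fold.
Codon 3 GUC (Val): third position 4-fold.
Codon 4 UUA (Leu): third position 2-fold.
Codon 5 GGU (Gly): third position 4-fold.
Codon 6 UUA (Leu): third position 2-fold.
Codon 7 AGC (Ser): third position 2-fold.
Four-fold degenerate third positions: 3.

3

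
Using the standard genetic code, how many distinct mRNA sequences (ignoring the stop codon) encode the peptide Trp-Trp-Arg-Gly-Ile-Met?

72

Trp: 1 codon.
Trp: 1 codon.
Arg: 6 codons.
Gly: 4 codons.
Ile: 3 codons.
Met: 1 codon.
1 × 1 × 6 × 4 × 3 × 1 = 72.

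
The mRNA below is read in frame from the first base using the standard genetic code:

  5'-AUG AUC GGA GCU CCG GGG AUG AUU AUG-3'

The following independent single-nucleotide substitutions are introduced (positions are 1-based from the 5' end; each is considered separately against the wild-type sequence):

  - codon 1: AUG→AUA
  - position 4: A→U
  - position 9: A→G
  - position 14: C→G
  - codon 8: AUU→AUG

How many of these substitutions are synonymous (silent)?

Codon 1: AUG (Met) → AUA (Ile) — missense.
Codon 2: AUC (Ile) → UUC (Phe) — missense.
Codon 3: GGA (Gly) → GGG (Gly) — synonymous.
Codon 5: CCG (Pro) → CGG (Arg) — missense.
Codon 8: AUU (Ile) → AUG (Met) — missense.
Synonymous: 1 of 5.

1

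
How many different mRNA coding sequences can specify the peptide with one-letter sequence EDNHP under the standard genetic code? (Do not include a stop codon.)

64

Glu: 2 codons.
Asp: 2 codons.
Asn: 2 codons.
His: 2 codons.
Pro: 4 codons.
2 × 2 × 2 × 2 × 4 = 64.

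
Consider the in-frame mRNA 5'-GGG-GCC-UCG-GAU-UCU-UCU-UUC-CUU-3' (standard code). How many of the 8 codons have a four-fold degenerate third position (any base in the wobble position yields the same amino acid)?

6

Codon 1 GGG (Gly): third position 4-fold.
Codon 2 GCC (Ala): third position 4-fold.
Codon 3 UCG (Ser): third position 4-fold.
Codon 4 GAU (Asp): third position 2-fold.
Codon 5 UCU (Ser): third position 4-fold.
Codon 6 UCU (Ser): third position 4-fold.
Codon 7 UUC (Phe): third position 2-fold.
Codon 8 CUU (Leu): third position 4-fold.
Four-fold degenerate third positions: 6.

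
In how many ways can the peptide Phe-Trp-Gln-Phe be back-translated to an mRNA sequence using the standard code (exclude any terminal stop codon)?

8

Phe: 2 codons.
Trp: 1 codon.
Gln: 2 codons.
Phe: 2 codons.
2 × 1 × 2 × 2 = 8.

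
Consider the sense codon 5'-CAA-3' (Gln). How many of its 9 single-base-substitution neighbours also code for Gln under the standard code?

1

Position 1: none → 0 synonymous.
Position 2: none → 0 synonymous.
Position 3: CAG → 1 synonymous.
Total: 0 + 0 + 1 = 1.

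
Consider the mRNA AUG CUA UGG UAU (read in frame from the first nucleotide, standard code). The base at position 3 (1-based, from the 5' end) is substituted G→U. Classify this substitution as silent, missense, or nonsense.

missense

Position 3 falls in codon 1: AUG → Met.
After the substitution the codon is AUU → Ile.
Met ≠ Ile, so this is a missense mutation.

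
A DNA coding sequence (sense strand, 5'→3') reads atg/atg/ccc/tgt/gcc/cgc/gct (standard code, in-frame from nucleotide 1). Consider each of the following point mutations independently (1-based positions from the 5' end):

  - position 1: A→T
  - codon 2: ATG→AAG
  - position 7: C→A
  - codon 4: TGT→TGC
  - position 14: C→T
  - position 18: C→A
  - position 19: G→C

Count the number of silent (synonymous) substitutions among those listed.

2

Codon 1: ATG (Met) → TTG (Leu) — missense.
Codon 2: ATG (Met) → AAG (Lys) — missense.
Codon 3: CCC (Pro) → ACC (Thr) — missense.
Codon 4: TGT (Cys) → TGC (Cys) — synonymous.
Codon 5: GCC (Ala) → GTC (Val) — missense.
Codon 6: CGC (Arg) → CGA (Arg) — synonymous.
Codon 7: GCT (Ala) → CCT (Pro) — missense.
Synonymous: 2 of 7.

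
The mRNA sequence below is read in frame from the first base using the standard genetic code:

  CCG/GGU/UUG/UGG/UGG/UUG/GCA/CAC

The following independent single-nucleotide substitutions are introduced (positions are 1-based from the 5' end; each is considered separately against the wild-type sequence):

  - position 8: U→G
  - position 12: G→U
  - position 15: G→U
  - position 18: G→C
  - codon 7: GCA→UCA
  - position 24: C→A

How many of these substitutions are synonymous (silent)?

Codon 3: UUG (Leu) → UGG (Trp) — missense.
Codon 4: UGG (Trp) → UGU (Cys) — missense.
Codon 5: UGG (Trp) → UGU (Cys) — missense.
Codon 6: UUG (Leu) → UUC (Phe) — missense.
Codon 7: GCA (Ala) → UCA (Ser) — missense.
Codon 8: CAC (His) → CAA (Gln) — missense.
Synonymous: 0 of 6.

0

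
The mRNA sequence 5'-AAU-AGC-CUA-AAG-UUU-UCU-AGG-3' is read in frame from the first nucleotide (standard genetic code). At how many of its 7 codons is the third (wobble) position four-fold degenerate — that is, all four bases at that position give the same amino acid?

2

Codon 1 AAU (Asn): third position 2-fold.
Codon 2 AGC (Ser): third position 2-fold.
Codon 3 CUA (Leu): third position 4-fold.
Codon 4 AAG (Lys): third position 2-fold.
Codon 5 UUU (Phe): third position 2-fold.
Codon 6 UCU (Ser): third position 4-fold.
Codon 7 AGG (Arg): third position 2-fold.
Four-fold degenerate third positions: 2.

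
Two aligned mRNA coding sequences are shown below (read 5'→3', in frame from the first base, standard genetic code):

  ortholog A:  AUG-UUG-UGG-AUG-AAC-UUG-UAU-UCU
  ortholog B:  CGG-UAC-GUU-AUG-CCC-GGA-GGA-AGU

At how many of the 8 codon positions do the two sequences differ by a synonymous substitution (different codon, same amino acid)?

1

Codon 1: AUG Met / CGG Arg — nonsynonymous.
Codon 2: UUG Leu / UAC Tyr — nonsynonymous.
Codon 3: UGG Trp / GUU Val — nonsynonymous.
Codon 4: AUG Met / AUG Met — identical.
Codon 5: AAC Asn / CCC Pro — nonsynonymous.
Codon 6: UUG Leu / GGA Gly — nonsynonymous.
Codon 7: UAU Tyr / GGA Gly — nonsynonymous.
Codon 8: UCU Ser / AGU Ser — synonymous.
Synonymous differences: 1.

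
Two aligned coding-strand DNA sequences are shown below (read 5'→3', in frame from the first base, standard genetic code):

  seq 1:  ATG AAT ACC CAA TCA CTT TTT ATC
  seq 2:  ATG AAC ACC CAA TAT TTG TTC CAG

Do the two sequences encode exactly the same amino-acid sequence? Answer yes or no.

no

Codon 1: ATG Met / ATG Met — identical.
Codon 2: AAT Asn / AAC Asn — synonymous.
Codon 3: ACC Thr / ACC Thr — identical.
Codon 4: CAA Gln / CAA Gln — identical.
Codon 5: TCA Ser / TAT Tyr — nonsynonymous.
Codon 6: CTT Leu / TTG Leu — synonymous.
Codon 7: TTT Phe / TTC Phe — synonymous.
Codon 8: ATC Ile / CAG Gln — nonsynonymous.
Nonsynonymous differences: 2 → different protein.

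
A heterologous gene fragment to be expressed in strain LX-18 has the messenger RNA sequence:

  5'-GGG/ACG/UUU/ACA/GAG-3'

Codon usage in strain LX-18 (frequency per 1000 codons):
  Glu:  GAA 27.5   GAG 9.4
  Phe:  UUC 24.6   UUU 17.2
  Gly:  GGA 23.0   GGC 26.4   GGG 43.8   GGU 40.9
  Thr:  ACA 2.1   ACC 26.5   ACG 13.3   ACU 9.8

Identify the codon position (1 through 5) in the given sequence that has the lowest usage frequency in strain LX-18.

Codon 1 GGG (Gly): 43.8 per 1000.
Codon 2 ACG (Thr): 13.3 per 1000.
Codon 3 UUU (Phe): 17.2 per 1000.
Codon 4 ACA (Thr): 2.1 per 1000.
Codon 5 GAG (Glu): 9.4 per 1000.
Lowest frequency is 2.1 at codon 4.

4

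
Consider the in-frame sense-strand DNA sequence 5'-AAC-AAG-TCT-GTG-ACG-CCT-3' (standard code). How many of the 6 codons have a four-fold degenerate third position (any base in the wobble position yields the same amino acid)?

4

Codon 1 AAC (Asn): third position 2-fold.
Codon 2 AAG (Lys): third position 2-fold.
Codon 3 TCT (Ser): third position 4-fold.
Codon 4 GTG (Val): third position 4-fold.
Codon 5 ACG (Thr): third position 4-fold.
Codon 6 CCT (Pro): third position 4-fold.
Four-fold degenerate third positions: 4.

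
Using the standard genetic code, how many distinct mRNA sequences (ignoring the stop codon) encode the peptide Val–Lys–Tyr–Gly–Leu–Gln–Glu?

Val: 4 codons.
Lys: 2 codons.
Tyr: 2 codons.
Gly: 4 codons.
Leu: 6 codons.
Gln: 2 codons.
Glu: 2 codons.
4 × 2 × 2 × 4 × 6 × 2 × 2 = 1536.

1536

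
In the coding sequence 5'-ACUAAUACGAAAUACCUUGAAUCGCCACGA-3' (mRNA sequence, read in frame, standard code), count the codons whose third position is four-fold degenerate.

6

Codon 1 ACU (Thr): third position 4-fold.
Codon 2 AAU (Asn): third position 2-fold.
Codon 3 ACG (Thr): third position 4-fold.
Codon 4 AAA (Lys): third position 2-fold.
Codon 5 UAC (Tyr): third position 2-fold.
Codon 6 CUU (Leu): third position 4-fold.
Codon 7 GAA (Glu): third position 2-fold.
Codon 8 UCG (Ser): third position 4-fold.
Codon 9 CCA (Pro): third position 4-fold.
Codon 10 CGA (Arg): third position 4-fold.
Four-fold degenerate third positions: 6.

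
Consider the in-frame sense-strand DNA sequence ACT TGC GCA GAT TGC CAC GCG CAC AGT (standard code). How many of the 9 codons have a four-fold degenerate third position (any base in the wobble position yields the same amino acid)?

3

Codon 1 ACT (Thr): third position 4-fold.
Codon 2 TGC (Cys): third position 2-fold.
Codon 3 GCA (Ala): third position 4-fold.
Codon 4 GAT (Asp): third position 2-fold.
Codon 5 TGC (Cys): third position 2-fold.
Codon 6 CAC (His): third position 2-fold.
Codon 7 GCG (Ala): third position 4-fold.
Codon 8 CAC (His): third position 2-fold.
Codon 9 AGT (Ser): third position 2-fold.
Four-fold degenerate third positions: 3.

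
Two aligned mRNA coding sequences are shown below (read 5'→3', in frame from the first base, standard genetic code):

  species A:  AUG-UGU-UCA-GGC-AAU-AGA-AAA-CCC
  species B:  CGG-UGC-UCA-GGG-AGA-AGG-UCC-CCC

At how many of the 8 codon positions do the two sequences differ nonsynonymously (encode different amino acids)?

3

Codon 1: AUG Met / CGG Arg — nonsynonymous.
Codon 2: UGU Cys / UGC Cys — synonymous.
Codon 3: UCA Ser / UCA Ser — identical.
Codon 4: GGC Gly / GGG Gly — synonymous.
Codon 5: AAU Asn / AGA Arg — nonsynonymous.
Codon 6: AGA Arg / AGG Arg — synonymous.
Codon 7: AAA Lys / UCC Ser — nonsynonymous.
Codon 8: CCC Pro / CCC Pro — identical.
Nonsynonymous differences: 3.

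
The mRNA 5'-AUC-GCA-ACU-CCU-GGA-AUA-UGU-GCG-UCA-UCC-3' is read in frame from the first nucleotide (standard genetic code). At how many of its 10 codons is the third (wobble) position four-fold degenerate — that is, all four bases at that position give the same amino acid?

7

Codon 1 AUC (Ile): third position 3-fold.
Codon 2 GCA (Ala): third position 4-fold.
Codon 3 ACU (Thr): third position 4-fold.
Codon 4 CCU (Pro): third position 4-fold.
Codon 5 GGA (Gly): third position 4-fold.
Codon 6 AUA (Ile): third position 3-fold.
Codon 7 UGU (Cys): third position 2-fold.
Codon 8 GCG (Ala): third position 4-fold.
Codon 9 UCA (Ser): third position 4-fold.
Codon 10 UCC (Ser): third position 4-fold.
Four-fold degenerate third positions: 7.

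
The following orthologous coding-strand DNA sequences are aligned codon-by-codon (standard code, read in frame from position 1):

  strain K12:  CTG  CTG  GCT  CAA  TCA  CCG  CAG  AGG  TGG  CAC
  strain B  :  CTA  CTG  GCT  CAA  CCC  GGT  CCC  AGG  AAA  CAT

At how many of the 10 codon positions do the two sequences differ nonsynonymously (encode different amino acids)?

4

Codon 1: CTG Leu / CTA Leu — synonymous.
Codon 2: CTG Leu / CTG Leu — identical.
Codon 3: GCT Ala / GCT Ala — identical.
Codon 4: CAA Gln / CAA Gln — identical.
Codon 5: TCA Ser / CCC Pro — nonsynonymous.
Codon 6: CCG Pro / GGT Gly — nonsynonymous.
Codon 7: CAG Gln / CCC Pro — nonsynonymous.
Codon 8: AGG Arg / AGG Arg — identical.
Codon 9: TGG Trp / AAA Lys — nonsynonymous.
Codon 10: CAC His / CAT His — synonymous.
Nonsynonymous differences: 4.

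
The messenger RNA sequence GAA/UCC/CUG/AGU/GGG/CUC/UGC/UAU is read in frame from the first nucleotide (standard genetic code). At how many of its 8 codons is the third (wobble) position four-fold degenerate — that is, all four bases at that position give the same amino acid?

4

Codon 1 GAA (Glu): third position 2-fold.
Codon 2 UCC (Ser): third position 4-fold.
Codon 3 CUG (Leu): third position 4-fold.
Codon 4 AGU (Ser): third position 2-fold.
Codon 5 GGG (Gly): third position 4-fold.
Codon 6 CUC (Leu): third position 4-fold.
Codon 7 UGC (Cys): third position 2-fold.
Codon 8 UAU (Tyr): third position 2-fold.
Four-fold degenerate third positions: 4.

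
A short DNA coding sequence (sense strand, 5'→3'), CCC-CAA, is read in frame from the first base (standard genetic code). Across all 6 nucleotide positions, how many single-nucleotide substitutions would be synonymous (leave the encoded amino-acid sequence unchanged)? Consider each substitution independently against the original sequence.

Codon 1 (CCC, Pro): 3 synonymous substitutions.
Codon 2 (CAA, Gln): 1 synonymous substitution.
Total: 3 + 1 = 4.

4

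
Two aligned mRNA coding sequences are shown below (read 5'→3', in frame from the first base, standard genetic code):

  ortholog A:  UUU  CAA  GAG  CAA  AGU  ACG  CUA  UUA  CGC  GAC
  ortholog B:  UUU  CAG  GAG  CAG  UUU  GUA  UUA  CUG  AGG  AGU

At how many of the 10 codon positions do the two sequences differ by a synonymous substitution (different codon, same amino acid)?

5

Codon 1: UUU Phe / UUU Phe — identical.
Codon 2: CAA Gln / CAG Gln — synonymous.
Codon 3: GAG Glu / GAG Glu — identical.
Codon 4: CAA Gln / CAG Gln — synonymous.
Codon 5: AGU Ser / UUU Phe — nonsynonymous.
Codon 6: ACG Thr / GUA Val — nonsynonymous.
Codon 7: CUA Leu / UUA Leu — synonymous.
Codon 8: UUA Leu / CUG Leu — synonymous.
Codon 9: CGC Arg / AGG Arg — synonymous.
Codon 10: GAC Asp / AGU Ser — nonsynonymous.
Synonymous differences: 5.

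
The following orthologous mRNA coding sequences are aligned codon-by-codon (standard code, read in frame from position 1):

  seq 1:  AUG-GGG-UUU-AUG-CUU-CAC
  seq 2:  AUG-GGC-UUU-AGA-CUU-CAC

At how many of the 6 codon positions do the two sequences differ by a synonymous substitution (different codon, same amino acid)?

Codon 1: AUG Met / AUG Met — identical.
Codon 2: GGG Gly / GGC Gly — synonymous.
Codon 3: UUU Phe / UUU Phe — identical.
Codon 4: AUG Met / AGA Arg — nonsynonymous.
Codon 5: CUU Leu / CUU Leu — identical.
Codon 6: CAC His / CAC His — identical.
Synonymous differences: 1.

1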